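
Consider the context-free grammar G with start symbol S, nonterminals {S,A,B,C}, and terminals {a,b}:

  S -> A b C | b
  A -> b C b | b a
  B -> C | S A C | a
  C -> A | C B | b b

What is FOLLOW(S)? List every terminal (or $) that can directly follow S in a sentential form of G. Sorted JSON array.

FIRST sets, iterate to fixpoint:
[1]
  A via A→b C b: +{b}
  B via B→a: +{a}
  C via C→A: +{b}
  S via S→A b C: +{b}
  FIRST[S]={b}  FIRST[A]={b}  FIRST[B]={a}  FIRST[C]={b}
[2]
  B via B→C: +{b}
  FIRST[S]={b}  FIRST[A]={b}  FIRST[B]={a,b}  FIRST[C]={b}
[3] (no change)
  FIRST[S]={b}  FIRST[A]={b}  FIRST[B]={a,b}  FIRST[C]={b}

FOLLOW sets:
seed FOLLOW(S) with $
iter 1:
  A→b C b: FOLLOW(C) ⊇ FIRST(b) = {b}; new: +{b}
  B→S A C: FOLLOW(S) ⊇ FIRST(A) = {b}; new: +{b}
  B→S A C: FOLLOW(A) ⊇ FIRST(C) = {b}; new: +{b}
  C→C B: FOLLOW(C) ⊇ FIRST(B) = {a,b}; new: +{a}
  C→C B: FOLLOW(B) ⊇ FOLLOW(C) ⊇ {a,b}; new: +{a,b}
  S→A b C: FOLLOW(C) ⊇ FOLLOW(S) ⊇ {$,b}; new: +{$}
  S: {$,b}  A: {b}  B: {a,b}  C: {$,a,b}
iter 2:
  C→A: FOLLOW(A) ⊇ FOLLOW(C) ⊇ {$,a,b}; new: +{$,a}
  C→C B: FOLLOW(B) ⊇ FOLLOW(C) ⊇ {$,a,b}; new: +{$}
  S: {$,b}  A: {$,a,b}  B: {$,a,b}  C: {$,a,b}
iter 3: done
  S: {$,b}  A: {$,a,b}  B: {$,a,b}  C: {$,a,b}

FOLLOW(S) = ["$", "b"]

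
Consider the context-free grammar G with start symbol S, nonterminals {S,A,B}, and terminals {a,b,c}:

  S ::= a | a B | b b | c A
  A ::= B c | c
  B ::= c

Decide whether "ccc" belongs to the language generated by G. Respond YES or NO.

CNF form of G:
  S -> T0 A | T1 B | T2 T2 | a
  A -> B T0 | c
  B -> c
  T0 -> c
  T1 -> a
  T2 -> b

Fill CYK table bottom-up:
  T[0,0] 'c' = {A,B,T0}  orig:{A,B}
  T[1,1] 'c' = {A,B,T0}  orig:{A,B}
  T[2,2] 'c' = {A,B,T0}  orig:{A,B}
  T[0,1] 'cc' = {A,S}
  T[1,2] 'cc' = {A,S}
  T[0,2] 'ccc' = {S}

S ∈ T[0,2] ⇒ YES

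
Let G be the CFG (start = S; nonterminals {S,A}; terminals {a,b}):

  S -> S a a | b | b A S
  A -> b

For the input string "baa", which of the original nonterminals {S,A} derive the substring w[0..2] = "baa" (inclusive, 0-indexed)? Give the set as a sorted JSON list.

Convert to CNF:
  S -> S X2 | T1 X3 | b
  A -> b
  T0 -> a
  T1 -> b
  X2 -> T0 T0
  X3 -> A S

Fill CYK table bottom-up (cells [i..j] with 0 ≤ i ≤ j ≤ 2 only):
  cell(0,0) b: {A,S,T1}  orig:{A,S}
  cell(1,1) a: {T0}  orig:{}
  cell(2,2) a: {T0}  orig:{}
  cell(0,1) ba: ∅
  cell(1,2) aa: {X2}  orig:{}
  cell(0,2) baa: {S}

Original NTs in T[0,2] deriving "baa": ["S"]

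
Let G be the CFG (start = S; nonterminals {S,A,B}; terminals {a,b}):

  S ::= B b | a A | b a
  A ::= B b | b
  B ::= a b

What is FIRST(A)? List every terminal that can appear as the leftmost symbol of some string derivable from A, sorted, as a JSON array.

FIRST sets, iterate to fixpoint:
pass 1:
  A via A→b: +{b}
  B via B→a b: +{a}
  S via S→B b: +{a}
  S via S→b a: +{b}
  S: {a,b}  A: {b}  B: {a}
pass 2:
  A via A→B b: +{a}
  S: {a,b}  A: {a,b}  B: {a}
pass 3: (no change)
  S: {a,b}  A: {a,b}  B: {a}

FIRST(A) = ["a", "b"]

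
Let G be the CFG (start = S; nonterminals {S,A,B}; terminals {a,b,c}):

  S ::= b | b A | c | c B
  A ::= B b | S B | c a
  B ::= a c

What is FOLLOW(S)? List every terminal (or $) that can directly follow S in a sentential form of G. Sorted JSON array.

FIRST iteration:
pass 1:
  A via A→c a: +{c}
  B via B→a c: +{a}
  S via S→b: +{b}
  S via S→c: +{c}
  FIRST[S]={b,c}  FIRST[A]={c}  FIRST[B]={a}
pass 2:
  A via A→B b: +{a}
  A via A→S B: +{b}
  FIRST[S]={b,c}  FIRST[A]={a,b,c}  FIRST[B]={a}
pass 3: done
  FIRST[S]={b,c}  FIRST[A]={a,b,c}  FIRST[B]={a}

FOLLOW sets:
seed FOLLOW(S) with $
[1]
  A→B b: FOLLOW(B) ⊇ FIRST(b) = {b}; new: +{b}
  A→S B: FOLLOW(S) ⊇ FIRST(B) = {a}; new: +{a}
  S→b A: FOLLOW(A) ⊇ FOLLOW(S) ⊇ {$,a}; new: +{$,a}
  S→c B: FOLLOW(B) ⊇ FOLLOW(S) ⊇ {$,a}; new: +{$,a}
  FOLLOW(S)={$,a}  FOLLOW(A)={$,a}  FOLLOW(B)={$,a,b}
[2] done
  FOLLOW(S)={$,a}  FOLLOW(A)={$,a}  FOLLOW(B)={$,a,b}

FOLLOW(S) = ["$", "a"]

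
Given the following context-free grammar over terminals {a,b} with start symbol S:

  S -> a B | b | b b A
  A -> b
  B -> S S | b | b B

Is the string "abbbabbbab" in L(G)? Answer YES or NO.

CNF form of G:
  S -> T0 X2 | T1 B | b
  A -> b
  B -> S S | T0 B | b
  T0 -> b
  T1 -> a
  X2 -> T0 A

CYK table (by increasing span):
  T[0,0] 'a' = {T1}  orig:{}
  T[1,1] 'b' = {A,B,S,T0}  orig:{A,B,S}
  T[2,2] 'b' = {A,B,S,T0}  orig:{A,B,S}
  T[3,3] 'b' = {A,B,S,T0}  orig:{A,B,S}
  T[4,4] 'a' = {T1}  orig:{}
  T[5,5] 'b' = {A,B,S,T0}  orig:{A,B,S}
  T[6,6] 'b' = {A,B,S,T0}  orig:{A,B,S}
  T[7,7] 'b' = {A,B,S,T0}  orig:{A,B,S}
  T[8,8] 'a' = {T1}  orig:{}
  T[9,9] 'b' = {A,B,S,T0}  orig:{A,B,S}
  T[0,1] 'ab' = {S}
  T[1,2] 'bb' = {B,X2}  orig:{B}
  T[2,3] 'bb' = {B,X2}  orig:{B}
  T[3,4] 'ba' = ∅
  T[4,5] 'ab' = {S}
  T[5,6] 'bb' = {B,X2}  orig:{B}
  T[6,7] 'bb' = {B,X2}  orig:{B}
  T[7,8] 'ba' = ∅
  T[8,9] 'ab' = {S}
  T[0,2] 'abb' = {B,S}
  T[1,3] 'bbb' = {B,S}
  T[2,4] 'bba' = ∅
  T[3,5] 'bab' = {B}
  T[4,6] 'abb' = {B,S}
  T[5,7] 'bbb' = {B,S}
  T[6,8] 'bba' = ∅
  T[7,9] 'bab' = {B}
  T[0,3] 'abbb' = {B,S}
  T[1,4] 'bbba' = ∅
  T[2,5] 'bbab' = {B}
  T[3,6] 'babb' = {B}
  T[4,7] 'abbb' = {B,S}
  T[5,8] 'bbba' = ∅
  T[6,9] 'bbab' = {B}
  T[0,4] 'abbba' = ∅
  T[1,5] 'bbbab' = {B}
  T[2,6] 'bbabb' = {B}
  T[3,7] 'babbb' = {B}
  T[4,8] 'abbba' = ∅
  T[5,9] 'bbbab' = {B}
  T[0,5] 'abbbab' = {B,S}
  T[1,6] 'bbbabb' = {B}
  T[2,7] 'bbabbb' = {B}
  T[3,8] 'babbba' = ∅
  T[4,9] 'abbbab' = {B,S}
  T[0,6] 'abbbabb' = {B,S}
  T[1,7] 'bbbabbb' = {B}
  T[2,8] 'bbabbba' = ∅
  T[3,9] 'babbbab' = {B}
  T[0,7] 'abbbabbb' = {B,S}
  T[1,8] 'bbbabbba' = ∅
  T[2,9] 'bbabbbab' = {B}
  T[0,8] 'abbbabbba' = ∅
  T[1,9] 'bbbabbbab' = {B}
  T[0,9] 'abbbabbbab' = {B,S}

S ∈ T[0,9] ⇒ YES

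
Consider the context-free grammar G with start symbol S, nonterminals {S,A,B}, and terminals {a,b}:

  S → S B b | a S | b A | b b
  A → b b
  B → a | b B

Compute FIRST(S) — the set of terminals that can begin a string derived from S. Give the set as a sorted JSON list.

Compute FIRST by fixpoint:
pass 1:
  A via A→b b: +{b}
  B via B→a: +{a}
  B via B→b B: +{b}
  S via S→a S: +{a}
  S via S→b A: +{b}
  FIRST(S)={a,b}  FIRST(A)={b}  FIRST(B)={a,b}
pass 2: — fixpoint
  FIRST(S)={a,b}  FIRST(A)={b}  FIRST(B)={a,b}

FIRST(S) = ["a", "b"]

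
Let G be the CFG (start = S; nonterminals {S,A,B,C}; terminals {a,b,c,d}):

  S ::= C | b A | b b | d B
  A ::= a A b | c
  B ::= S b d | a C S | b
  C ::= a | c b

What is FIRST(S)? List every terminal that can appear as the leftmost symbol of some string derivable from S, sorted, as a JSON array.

Compute FIRST by fixpoint:
pass 1:
  A via A→a A b: +{a}
  A via A→c: +{c}
  B via B→a C S: +{a}
  B via B→b: +{b}
  C via C→a: +{a}
  C via C→c b: +{c}
  S via S→C: +{a,c}
  S via S→b A: +{b}
  S via S→d B: +{d}
  FIRST[S]={a,b,c,d}  FIRST[A]={a,c}  FIRST[B]={a,b}  FIRST[C]={a,c}
pass 2:
  B via B→S b d: +{c,d}
  FIRST[S]={a,b,c,d}  FIRST[A]={a,c}  FIRST[B]={a,b,c,d}  FIRST[C]={a,c}
pass 3: (stable)
  FIRST[S]={a,b,c,d}  FIRST[A]={a,c}  FIRST[B]={a,b,c,d}  FIRST[C]={a,c}

FIRST(S) = ["a", "b", "c", "d"]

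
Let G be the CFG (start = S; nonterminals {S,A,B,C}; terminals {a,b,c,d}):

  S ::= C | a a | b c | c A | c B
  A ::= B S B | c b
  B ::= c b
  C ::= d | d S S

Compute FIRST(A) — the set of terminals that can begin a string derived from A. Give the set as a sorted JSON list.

Compute FIRST by fixpoint:
pass 1:
  A via A→c b: +{c}
  B via B→c b: +{c}
  C via C→d: +{d}
  S via S→C: +{d}
  S via S→a a: +{a}
  S via S→b c: +{b}
  S via S→c A: +{c}
  FIRST(S)={a,b,c,d}  FIRST(A)={c}  FIRST(B)={c}  FIRST(C)={d}
pass 2: (no change)
  FIRST(S)={a,b,c,d}  FIRST(A)={c}  FIRST(B)={c}  FIRST(C)={d}

FIRST(A) = ["c"]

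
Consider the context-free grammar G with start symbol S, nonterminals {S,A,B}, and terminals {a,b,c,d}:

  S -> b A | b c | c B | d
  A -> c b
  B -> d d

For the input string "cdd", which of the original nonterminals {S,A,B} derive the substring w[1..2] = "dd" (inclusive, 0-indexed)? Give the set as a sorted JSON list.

CNF form of G:
  S -> T0 B | T1 A | T1 T0 | d
  A -> T0 T1
  B -> T2 T2
  T0 -> c
  T1 -> b
  T2 -> d

Fill CYK table bottom-up (cells [i..j] with 1 ≤ i ≤ j ≤ 2 only):
  [1..1]={S,T2}  "d"  orig:{S}
  [2..2]={S,T2}  "d"  orig:{S}
  [1..2]={B}  "dd"

Original NTs in T[1,2] deriving "dd": ["B"]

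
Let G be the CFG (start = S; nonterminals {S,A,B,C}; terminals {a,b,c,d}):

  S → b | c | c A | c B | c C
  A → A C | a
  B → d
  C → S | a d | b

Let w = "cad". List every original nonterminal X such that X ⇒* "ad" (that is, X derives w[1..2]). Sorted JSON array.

Convert to CNF:
  S -> T2 A | T2 B | T2 C | b | c
  A -> A C | a
  B -> d
  C -> T0 T1 | T2 A | T2 B | T2 C | b | c
  T0 -> a
  T1 -> d
  T2 -> c

Fill CYK table bottom-up — only the sub-triangle for w[1..2]:
  T[1,1] 'a' = {A,T0}  orig:{A}
  T[2,2] 'd' = {B,T1}  orig:{B}
  T[1,2] 'ad' = {C}

Original NTs in T[1,2] deriving "ad": ["C"]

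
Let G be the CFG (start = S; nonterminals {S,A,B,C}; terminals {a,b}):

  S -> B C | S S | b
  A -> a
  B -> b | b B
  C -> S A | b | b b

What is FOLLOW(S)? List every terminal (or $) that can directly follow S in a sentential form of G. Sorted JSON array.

FIRST iteration:
[1]
  A via A→a: +{a}
  B via B→b: +{b}
  C via C→b: +{b}
  S via S→B C: +{b}
  FIRST(S)={b}  FIRST(A)={a}  FIRST(B)={b}  FIRST(C)={b}
[2] — fixpoint
  FIRST(S)={b}  FIRST(A)={a}  FIRST(B)={b}  FIRST(C)={b}

Compute FOLLOW by fixpoint:
seed FOLLOW(S) with $
[1]
  C→S A: FOLLOW(S) ⊇ FIRST(A) = {a}; new: +{a}
  S→B C: FOLLOW(B) ⊇ FIRST(C) = {b}; new: +{b}
  S→B C: FOLLOW(C) ⊇ FOLLOW(S) ⊇ {$,a}; new: +{$,a}
  S→S S: FOLLOW(S) ⊇ FIRST(S) = {b}; new: +{b}
  S: {$,a,b}  A: {}  B: {b}  C: {$,a}
[2]
  C→S A: FOLLOW(A) ⊇ FOLLOW(C) ⊇ {$,a}; new: +{$,a}
  S→B C: FOLLOW(C) ⊇ FOLLOW(S) ⊇ {$,a,b}; new: +{b}
  S: {$,a,b}  A: {$,a}  B: {b}  C: {$,a,b}
[3]
  C→S A: FOLLOW(A) ⊇ FOLLOW(C) ⊇ {$,a,b}; new: +{b}
  S: {$,a,b}  A: {$,a,b}  B: {b}  C: {$,a,b}
[4] (no change)
  S: {$,a,b}  A: {$,a,b}  B: {b}  C: {$,a,b}

FOLLOW(S) = ["$", "a", "b"]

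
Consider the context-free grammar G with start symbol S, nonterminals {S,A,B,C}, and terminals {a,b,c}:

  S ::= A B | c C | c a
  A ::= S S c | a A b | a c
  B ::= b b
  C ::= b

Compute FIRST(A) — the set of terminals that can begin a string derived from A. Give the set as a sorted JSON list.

FIRST sets, iterate to fixpoint:
[1]
  A via A→a A b: +{a}
  B via B→b b: +{b}
  C via C→b: +{b}
  S via S→A B: +{a}
  S via S→c C: +{c}
  FIRST(S)={a,c}  FIRST(A)={a}  FIRST(B)={b}  FIRST(C)={b}
[2]
  A via A→S S c: +{c}
  FIRST(S)={a,c}  FIRST(A)={a,c}  FIRST(B)={b}  FIRST(C)={b}
[3] (stable)
  FIRST(S)={a,c}  FIRST(A)={a,c}  FIRST(B)={b}  FIRST(C)={b}

FIRST(A) = ["a", "c"]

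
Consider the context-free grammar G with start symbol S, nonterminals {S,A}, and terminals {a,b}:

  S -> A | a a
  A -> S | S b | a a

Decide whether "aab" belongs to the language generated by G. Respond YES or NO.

CNF form of G:
  S -> S T0 | T1 T1
  A -> S T0 | T1 T1
  T0 -> b
  T1 -> a

CYK table (by increasing span):
  [0..0]={T1}  "a"  orig:{}
  [1..1]={T1}  "a"  orig:{}
  [2..2]={T0}  "b"  orig:{}
  [0..1]={A,S}  "aa"
  [1..2]=∅  "ab"
  [0..2]={A,S}  "aab"

S ∈ T[0,2] ⇒ YES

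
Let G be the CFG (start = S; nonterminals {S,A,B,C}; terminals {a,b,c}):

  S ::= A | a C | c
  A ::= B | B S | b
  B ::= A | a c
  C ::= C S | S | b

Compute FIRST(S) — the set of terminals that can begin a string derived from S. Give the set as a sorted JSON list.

Compute FIRST by fixpoint:
iter 1:
  A via A→b: +{b}
  B via B→A: +{b}
  B via B→a c: +{a}
  C via C→b: +{b}
  S via S→A: +{b}
  S via S→a C: +{a}
  S via S→c: +{c}
  FIRST(S)={a,b,c}  FIRST(A)={b}  FIRST(B)={a,b}  FIRST(C)={b}
iter 2:
  A via A→B: +{a}
  C via C→S: +{a,c}
  FIRST(S)={a,b,c}  FIRST(A)={a,b}  FIRST(B)={a,b}  FIRST(C)={a,b,c}
iter 3: done
  FIRST(S)={a,b,c}  FIRST(A)={a,b}  FIRST(B)={a,b}  FIRST(C)={a,b,c}

FIRST(S) = ["a", "b", "c"]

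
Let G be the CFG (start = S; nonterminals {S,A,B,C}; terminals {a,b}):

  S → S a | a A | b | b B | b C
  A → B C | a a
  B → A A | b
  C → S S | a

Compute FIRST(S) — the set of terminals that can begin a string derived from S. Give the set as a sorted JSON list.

FIRST iteration:
iter 1:
  A via A→a a: +{a}
  B via B→A A: +{a}
  B via B→b: +{b}
  C via C→a: +{a}
  S via S→a A: +{a}
  S via S→b: +{b}
  FIRST(S)={a,b}  FIRST(A)={a}  FIRST(B)={a,b}  FIRST(C)={a}
iter 2:
  A via A→B C: +{b}
  C via C→S S: +{b}
  FIRST(S)={a,b}  FIRST(A)={a,b}  FIRST(B)={a,b}  FIRST(C)={a,b}
iter 3: (no change)
  FIRST(S)={a,b}  FIRST(A)={a,b}  FIRST(B)={a,b}  FIRST(C)={a,b}

FIRST(S) = ["a", "b"]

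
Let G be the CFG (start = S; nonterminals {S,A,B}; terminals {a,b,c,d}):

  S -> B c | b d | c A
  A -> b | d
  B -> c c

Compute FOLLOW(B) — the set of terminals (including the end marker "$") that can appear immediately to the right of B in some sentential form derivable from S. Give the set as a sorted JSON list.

Compute FIRST by fixpoint:
[1]
  A via A→b: +{b}
  A via A→d: +{d}
  B via B→c c: +{c}
  S via S→B c: +{c}
  S via S→b d: +{b}
  S: {b,c}  A: {b,d}  B: {c}
[2] done
  S: {b,c}  A: {b,d}  B: {c}

FOLLOW sets:
seed FOLLOW(S) with $
iter 1:
  S→B c: FOLLOW(B) ⊇ FIRST(c) = {c}; new: +{c}
  S→c A: FOLLOW(A) ⊇ FOLLOW(S) ⊇ {$}; new: +{$}
  S: {$}  A: {$}  B: {c}
iter 2: — fixpoint
  S: {$}  A: {$}  B: {c}

FOLLOW(B) = ["c"]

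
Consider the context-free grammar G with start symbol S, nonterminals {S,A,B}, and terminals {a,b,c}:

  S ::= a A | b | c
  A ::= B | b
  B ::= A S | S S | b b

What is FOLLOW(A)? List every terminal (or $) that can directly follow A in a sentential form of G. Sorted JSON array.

FIRST sets, iterate to fixpoint:
round 1:
  A via A→b: +{b}
  B via B→A S: +{b}
  S via S→a A: +{a}
  S via S→b: +{b}
  S via S→c: +{c}
  S: {a,b,c}  A: {b}  B: {b}
round 2:
  B via B→S S: +{a,c}
  S: {a,b,c}  A: {b}  B: {a,b,c}
round 3:
  A via A→B: +{a,c}
  S: {a,b,c}  A: {a,b,c}  B: {a,b,c}
round 4: done
  S: {a,b,c}  A: {a,b,c}  B: {a,b,c}

Compute FOLLOW by fixpoint:
seed FOLLOW(S) with $
iter 1:
  B→A S: FOLLOW(A) ⊇ FIRST(S) = {a,b,c}; new: +{a,b,c}
  B→S S: FOLLOW(S) ⊇ FIRST(S) = {a,b,c}; new: +{a,b,c}
  S→a A: FOLLOW(A) ⊇ FOLLOW(S) ⊇ {$,a,b,c}; new: +{$}
  FOLLOW(S)={$,a,b,c}  FOLLOW(A)={$,a,b,c}  FOLLOW(B)={}
iter 2:
  A→B: FOLLOW(B) ⊇ FOLLOW(A) ⊇ {$,a,b,c}; new: +{$,a,b,c}
  FOLLOW(S)={$,a,b,c}  FOLLOW(A)={$,a,b,c}  FOLLOW(B)={$,a,b,c}
iter 3: done
  FOLLOW(S)={$,a,b,c}  FOLLOW(A)={$,a,b,c}  FOLLOW(B)={$,a,b,c}

FOLLOW(A) = ["$", "a", "b", "c"]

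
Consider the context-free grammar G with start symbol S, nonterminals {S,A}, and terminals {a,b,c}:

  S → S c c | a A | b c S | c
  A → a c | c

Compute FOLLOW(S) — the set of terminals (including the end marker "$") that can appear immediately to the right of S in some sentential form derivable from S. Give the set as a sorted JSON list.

Compute FIRST by fixpoint:
pass 1:
  A via A→a c: +{a}
  A via A→c: +{c}
  S via S→a A: +{a}
  S via S→b c S: +{b}
  S via S→c: +{c}
  FIRST(S)={a,b,c}  FIRST(A)={a,c}
pass 2: — fixpoint
  FIRST(S)={a,b,c}  FIRST(A)={a,c}

FOLLOW sets:
seed FOLLOW(S) with $
[1]
  S→S c c: FOLLOW(S) ⊇ FIRST(c) = {c}; new: +{c}
  S→a A: FOLLOW(A) ⊇ FOLLOW(S) ⊇ {$,c}; new: +{$,c}
  FOLLOW[S]={$,c}  FOLLOW[A]={$,c}
[2] — fixpoint
  FOLLOW[S]={$,c}  FOLLOW[A]={$,c}

FOLLOW(S) = ["$", "c"]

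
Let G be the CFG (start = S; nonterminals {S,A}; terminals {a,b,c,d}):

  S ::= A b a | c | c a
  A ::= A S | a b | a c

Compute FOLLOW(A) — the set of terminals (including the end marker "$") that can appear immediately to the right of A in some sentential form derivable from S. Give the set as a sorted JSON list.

FIRST sets, iterate to fixpoint:
round 1:
  A via A→a b: +{a}
  S via S→A b a: +{a}
  S via S→c: +{c}
  FIRST[S]={a,c}  FIRST[A]={a}
round 2: (no change)
  FIRST[S]={a,c}  FIRST[A]={a}

FOLLOW iteration:
seed FOLLOW(S) with $
round 1:
  A→A S: FOLLOW(A) ⊇ FIRST(S) = {a,c}; new: +{a,c}
  A→A S: FOLLOW(S) ⊇ FOLLOW(A) ⊇ {a,c}; new: +{a,c}
  S→A b a: FOLLOW(A) ⊇ FIRST(b) = {b}; new: +{b}
  FOLLOW[S]={$,a,c}  FOLLOW[A]={a,b,c}
round 2:
  A→A S: FOLLOW(S) ⊇ FOLLOW(A) ⊇ {a,b,c}; new: +{b}
  FOLLOW[S]={$,a,b,c}  FOLLOW[A]={a,b,c}
round 3: — fixpoint
  FOLLOW[S]={$,a,b,c}  FOLLOW[A]={a,b,c}

FOLLOW(A) = ["a", "b", "c"]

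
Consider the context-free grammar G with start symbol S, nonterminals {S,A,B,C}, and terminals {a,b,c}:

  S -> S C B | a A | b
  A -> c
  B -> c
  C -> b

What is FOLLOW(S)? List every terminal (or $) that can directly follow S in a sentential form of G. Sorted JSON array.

FIRST iteration:
[1]
  A via A→c: +{c}
  B via B→c: +{c}
  C via C→b: +{b}
  S via S→a A: +{a}
  S via S→b: +{b}
  FIRST(S)={a,b}  FIRST(A)={c}  FIRST(B)={c}  FIRST(C)={b}
[2] done
  FIRST(S)={a,b}  FIRST(A)={c}  FIRST(B)={c}  FIRST(C)={b}

Compute FOLLOW by fixpoint:
seed FOLLOW(S) with $
round 1:
  S→S C B: FOLLOW(S) ⊇ FIRST(C) = {b}; new: +{b}
  S→S C B: FOLLOW(C) ⊇ FIRST(B) = {c}; new: +{c}
  S→S C B: FOLLOW(B) ⊇ FOLLOW(S) ⊇ {$,b}; new: +{$,b}
  S→a A: FOLLOW(A) ⊇ FOLLOW(S) ⊇ {$,b}; new: +{$,b}
  S: {$,b}  A: {$,b}  B: {$,b}  C: {c}
round 2: (stable)
  S: {$,b}  A: {$,b}  B: {$,b}  C: {c}

FOLLOW(S) = ["$", "b"]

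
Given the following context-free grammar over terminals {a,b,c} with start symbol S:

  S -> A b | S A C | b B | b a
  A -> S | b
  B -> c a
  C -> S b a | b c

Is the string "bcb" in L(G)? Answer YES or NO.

CNF form of G:
  S -> A T0 | S X5 | T0 B | T0 T1
  A -> A T0 | S X3 | T0 B | T0 T1 | b
  B -> T2 T1
  C -> S X4 | T0 T2
  T0 -> b
  T1 -> a
  T2 -> c
  X3 -> A C
  X4 -> T0 T1
  X5 -> A C

CYK table (by increasing span):
  T[0,0] 'b' = {A,T0}  orig:{A}
  T[1,1] 'c' = {T2}  orig:{}
  T[2,2] 'b' = {A,T0}  orig:{A}
  T[0,1] 'bc' = {C}
  T[1,2] 'cb' = ∅
  T[0,2] 'bcb' = ∅

S ∉ T[0,2] ⇒ NO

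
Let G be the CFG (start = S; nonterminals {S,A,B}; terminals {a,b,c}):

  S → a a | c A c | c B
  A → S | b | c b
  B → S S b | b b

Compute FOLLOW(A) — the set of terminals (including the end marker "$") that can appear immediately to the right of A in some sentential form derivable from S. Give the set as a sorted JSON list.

FIRST sets, iterate to fixpoint:
round 1:
  A via A→b: +{b}
  A via A→c b: +{c}
  B via B→b b: +{b}
  S via S→a a: +{a}
  S via S→c A c: +{c}
  FIRST(S)={a,c}  FIRST(A)={b,c}  FIRST(B)={b}
round 2:
  A via A→S: +{a}
  B via B→S S b: +{a,c}
  FIRST(S)={a,c}  FIRST(A)={a,b,c}  FIRST(B)={a,b,c}
round 3: (stable)
  FIRST(S)={a,c}  FIRST(A)={a,b,c}  FIRST(B)={a,b,c}

FOLLOW sets:
initialize: $ ∈ FOLLOW(S)
iter 1:
  B→S S b: FOLLOW(S) ⊇ FIRST(S) = {a,c}; new: +{a,c}
  B→S S b: FOLLOW(S) ⊇ FIRST(b) = {b}; new: +{b}
  S→c A c: FOLLOW(A) ⊇ FIRST(c) = {c}; new: +{c}
  S→c B: FOLLOW(B) ⊇ FOLLOW(S) ⊇ {$,a,b,c}; new: +{$,a,b,c}
  FOLLOW[S]={$,a,b,c}  FOLLOW[A]={c}  FOLLOW[B]={$,a,b,c}
iter 2: done
  FOLLOW[S]={$,a,b,c}  FOLLOW[A]={c}  FOLLOW[B]={$,a,b,c}

FOLLOW(A) = ["c"]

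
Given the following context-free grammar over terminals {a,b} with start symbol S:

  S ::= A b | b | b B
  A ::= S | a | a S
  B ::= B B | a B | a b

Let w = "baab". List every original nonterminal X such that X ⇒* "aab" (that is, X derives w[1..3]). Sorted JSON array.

Convert to CNF:
  S -> A T0 | T0 B | b
  A -> A T0 | T0 B | T1 S | a | b
  B -> B B | T1 B | T1 T0
  T0 -> b
  T1 -> a

CYK fill, restricted to cells inside w[1..3]:
  T[1,1] 'a' = {A,T1}  orig:{A}
  T[2,2] 'a' = {A,T1}  orig:{A}
  T[3,3] 'b' = {A,S,T0}  orig:{A,S}
  T[1,2] 'aa' = ∅
  T[2,3] 'ab' = {A,B,S}
  T[1,3] 'aab' = {A,B}

Original NTs in T[1,3] deriving "aab": ["A", "B"]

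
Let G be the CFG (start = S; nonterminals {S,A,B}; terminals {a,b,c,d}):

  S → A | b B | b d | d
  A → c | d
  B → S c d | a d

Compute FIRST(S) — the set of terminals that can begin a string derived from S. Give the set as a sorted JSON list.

FIRST sets, iterate to fixpoint:
pass 1:
  A via A→c: +{c}
  A via A→d: +{d}
  B via B→a d: +{a}
  S via S→A: +{c,d}
  S via S→b B: +{b}
  S: {b,c,d}  A: {c,d}  B: {a}
pass 2:
  B via B→S c d: +{b,c,d}
  S: {b,c,d}  A: {c,d}  B: {a,b,c,d}
pass 3: (stable)
  S: {b,c,d}  A: {c,d}  B: {a,b,c,d}

FIRST(S) = ["b", "c", "d"]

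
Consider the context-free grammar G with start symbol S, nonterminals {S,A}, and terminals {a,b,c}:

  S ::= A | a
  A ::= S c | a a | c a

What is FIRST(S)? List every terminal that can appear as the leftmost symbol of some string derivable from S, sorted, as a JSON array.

FIRST sets, iterate to fixpoint:
iter 1:
  A via A→a a: +{a}
  A via A→c a: +{c}
  S via S→A: +{a,c}
  S: {a,c}  A: {a,c}
iter 2: done
  S: {a,c}  A: {a,c}

FIRST(S) = ["a", "c"]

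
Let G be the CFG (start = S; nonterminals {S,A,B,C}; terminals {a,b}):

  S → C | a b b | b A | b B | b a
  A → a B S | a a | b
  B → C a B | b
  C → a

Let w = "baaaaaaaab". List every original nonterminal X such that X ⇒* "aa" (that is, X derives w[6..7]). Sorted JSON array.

Convert to CNF:
  S -> T0 X4 | T1 A | T1 B | T1 T0 | a
  A -> T0 T0 | T0 X2 | b
  B -> C X3 | b
  C -> a
  T0 -> a
  T1 -> b
  X2 -> B S
  X3 -> T0 B
  X4 -> T1 T1

CYK table (by increasing span) (cells [i..j] with 6 ≤ i ≤ j ≤ 7 only):
  cell(6,6) a: {C,S,T0}  orig:{C,S}
  cell(7,7) a: {C,S,T0}  orig:{C,S}
  cell(6,7) aa: {A}

Original NTs in T[6,7] deriving "aa": ["A"]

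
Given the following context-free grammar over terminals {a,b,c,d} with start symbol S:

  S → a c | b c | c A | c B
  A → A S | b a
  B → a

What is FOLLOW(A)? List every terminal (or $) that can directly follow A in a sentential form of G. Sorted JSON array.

FIRST sets, iterate to fixpoint:
iter 1:
  A via A→b a: +{b}
  B via B→a: +{a}
  S via S→a c: +{a}
  S via S→b c: +{b}
  S via S→c A: +{c}
  FIRST(S)={a,b,c}  FIRST(A)={b}  FIRST(B)={a}
iter 2: done
  FIRST(S)={a,b,c}  FIRST(A)={b}  FIRST(B)={a}

FOLLOW iteration:
initialize: $ ∈ FOLLOW(S)
round 1:
  A→A S: FOLLOW(A) ⊇ FIRST(S) = {a,b,c}; new: +{a,b,c}
  A→A S: FOLLOW(S) ⊇ FOLLOW(A) ⊇ {a,b,c}; new: +{a,b,c}
  S→c A: FOLLOW(A) ⊇ FOLLOW(S) ⊇ {$,a,b,c}; new: +{$}
  S→c B: FOLLOW(B) ⊇ FOLLOW(S) ⊇ {$,a,b,c}; new: +{$,a,b,c}
  S: {$,a,b,c}  A: {$,a,b,c}  B: {$,a,b,c}
round 2: (stable)
  S: {$,a,b,c}  A: {$,a,b,c}  B: {$,a,b,c}

FOLLOW(A) = ["$", "a", "b", "c"]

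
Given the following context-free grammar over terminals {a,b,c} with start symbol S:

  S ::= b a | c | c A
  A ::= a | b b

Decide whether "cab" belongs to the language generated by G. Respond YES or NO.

Convert to CNF:
  S -> T0 T1 | T2 A | c
  A -> T0 T0 | a
  T0 -> b
  T1 -> a
  T2 -> c

CYK table (by increasing span):
  cell(0,0) c: {S,T2}  orig:{S}
  cell(1,1) a: {A,T1}  orig:{A}
  cell(2,2) b: {T0}  orig:{}
  cell(0,1) ca: {S}
  cell(1,2) ab: ∅
  cell(0,2) cab: ∅

S ∉ T[0,2] ⇒ NO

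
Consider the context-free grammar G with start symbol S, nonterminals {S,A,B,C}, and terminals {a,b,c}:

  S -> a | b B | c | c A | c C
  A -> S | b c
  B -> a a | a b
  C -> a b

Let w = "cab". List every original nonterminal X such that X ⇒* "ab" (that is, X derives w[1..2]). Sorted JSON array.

Convert to CNF:
  S -> T0 B | T1 A | T1 C | a | c
  A -> T0 B | T0 T1 | T1 A | T1 C | a | c
  B -> T2 T0 | T2 T2
  C -> T2 T0
  T0 -> b
  T1 -> c
  T2 -> a

CYK table (by increasing span) (cells [i..j] with 1 ≤ i ≤ j ≤ 2 only):
  [1..1]={A,S,T2}  "a"  orig:{A,S}
  [2..2]={T0}  "b"  orig:{}
  [1..2]={B,C}  "ab"

Original NTs in T[1,2] deriving "ab": ["B", "C"]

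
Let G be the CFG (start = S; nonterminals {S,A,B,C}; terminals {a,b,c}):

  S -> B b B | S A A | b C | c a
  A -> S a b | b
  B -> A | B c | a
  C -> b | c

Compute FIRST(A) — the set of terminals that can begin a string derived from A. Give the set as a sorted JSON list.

Compute FIRST by fixpoint:
iter 1:
  A via A→b: +{b}
  B via B→A: +{b}
  B via B→a: +{a}
  C via C→b: +{b}
  C via C→c: +{c}
  S via S→B b B: +{a,b}
  S via S→c a: +{c}
  FIRST[S]={a,b,c}  FIRST[A]={b}  FIRST[B]={a,b}  FIRST[C]={b,c}
iter 2:
  A via A→S a b: +{a,c}
  B via B→A: +{c}
  FIRST[S]={a,b,c}  FIRST[A]={a,b,c}  FIRST[B]={a,b,c}  FIRST[C]={b,c}
iter 3: — fixpoint
  FIRST[S]={a,b,c}  FIRST[A]={a,b,c}  FIRST[B]={a,b,c}  FIRST[C]={b,c}

FIRST(A) = ["a", "b", "c"]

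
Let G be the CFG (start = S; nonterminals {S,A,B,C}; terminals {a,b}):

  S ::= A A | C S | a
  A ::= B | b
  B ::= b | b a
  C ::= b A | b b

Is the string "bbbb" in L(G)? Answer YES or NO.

CNF form of G:
  S -> A A | C S | a
  A -> T0 T1 | b
  B -> T0 T1 | b
  C -> T0 A | T0 T0
  T0 -> b
  T1 -> a

Fill CYK table bottom-up:
  T[0,0] 'b' = {A,B,T0}  orig:{A,B}
  T[1,1] 'b' = {A,B,T0}  orig:{A,B}
  T[2,2] 'b' = {A,B,T0}  orig:{A,B}
  T[3,3] 'b' = {A,B,T0}  orig:{A,B}
  T[0,1] 'bb' = {C,S}
  T[1,2] 'bb' = {C,S}
  T[2,3] 'bb' = {C,S}
  T[0,2] 'bbb' = ∅
  T[1,3] 'bbb' = ∅
  T[0,3] 'bbbb' = {S}

S ∈ T[0,3] ⇒ YES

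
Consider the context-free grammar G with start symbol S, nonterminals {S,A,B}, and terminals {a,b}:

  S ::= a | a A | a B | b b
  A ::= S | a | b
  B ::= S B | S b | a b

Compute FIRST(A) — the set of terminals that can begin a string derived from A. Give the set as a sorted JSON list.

FIRST iteration:
pass 1:
  A via A→a: +{a}
  A via A→b: +{b}
  B via B→a b: +{a}
  S via S→a: +{a}
  S via S→b b: +{b}
  FIRST(S)={a,b}  FIRST(A)={a,b}  FIRST(B)={a}
pass 2:
  B via B→S B: +{b}
  FIRST(S)={a,b}  FIRST(A)={a,b}  FIRST(B)={a,b}
pass 3: done
  FIRST(S)={a,b}  FIRST(A)={a,b}  FIRST(B)={a,b}

FIRST(A) = ["a", "b"]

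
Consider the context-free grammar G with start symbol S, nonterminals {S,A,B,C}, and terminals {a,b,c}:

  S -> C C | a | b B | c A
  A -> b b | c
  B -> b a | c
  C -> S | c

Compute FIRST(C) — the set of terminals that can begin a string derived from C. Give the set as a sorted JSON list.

Compute FIRST by fixpoint:
round 1:
  A via A→b b: +{b}
  A via A→c: +{c}
  B via B→b a: +{b}
  B via B→c: +{c}
  C via C→c: +{c}
  S via S→C C: +{c}
  S via S→a: +{a}
  S via S→b B: +{b}
  FIRST[S]={a,b,c}  FIRST[A]={b,c}  FIRST[B]={b,c}  FIRST[C]={c}
round 2:
  C via C→S: +{a,b}
  FIRST[S]={a,b,c}  FIRST[A]={b,c}  FIRST[B]={b,c}  FIRST[C]={a,b,c}
round 3: (no change)
  FIRST[S]={a,b,c}  FIRST[A]={b,c}  FIRST[B]={b,c}  FIRST[C]={a,b,c}

FIRST(C) = ["a", "b", "c"]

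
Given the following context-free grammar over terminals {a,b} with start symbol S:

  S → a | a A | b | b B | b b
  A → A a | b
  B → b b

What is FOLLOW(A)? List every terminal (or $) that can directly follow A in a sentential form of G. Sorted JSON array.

Compute FIRST by fixpoint:
pass 1:
  A via A→b: +{b}
  B via B→b b: +{b}
  S via S→a: +{a}
  S via S→b: +{b}
  S: {a,b}  A: {b}  B: {b}
pass 2: done
  S: {a,b}  A: {b}  B: {b}

FOLLOW sets:
seed FOLLOW(S) with $
pass 1:
  A→A a: FOLLOW(A) ⊇ FIRST(a) = {a}; new: +{a}
  S→a A: FOLLOW(A) ⊇ FOLLOW(S) ⊇ {$}; new: +{$}
  S→b B: FOLLOW(B) ⊇ FOLLOW(S) ⊇ {$}; new: +{$}
  S: {$}  A: {$,a}  B: {$}
pass 2: — fixpoint
  S: {$}  A: {$,a}  B: {$}

FOLLOW(A) = ["$", "a"]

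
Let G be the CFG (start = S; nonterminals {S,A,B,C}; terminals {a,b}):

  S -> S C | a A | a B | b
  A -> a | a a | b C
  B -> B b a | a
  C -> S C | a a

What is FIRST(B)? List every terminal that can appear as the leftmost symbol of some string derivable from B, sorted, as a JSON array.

FIRST sets, iterate to fixpoint:
iter 1:
  A via A→a: +{a}
  A via A→b C: +{b}
  B via B→a: +{a}
  C via C→a a: +{a}
  S via S→a A: +{a}
  S via S→b: +{b}
  S: {a,b}  A: {a,b}  B: {a}  C: {a}
iter 2:
  C via C→S C: +{b}
  S: {a,b}  A: {a,b}  B: {a}  C: {a,b}
iter 3: (no change)
  S: {a,b}  A: {a,b}  B: {a}  C: {a,b}

FIRST(B) = ["a"]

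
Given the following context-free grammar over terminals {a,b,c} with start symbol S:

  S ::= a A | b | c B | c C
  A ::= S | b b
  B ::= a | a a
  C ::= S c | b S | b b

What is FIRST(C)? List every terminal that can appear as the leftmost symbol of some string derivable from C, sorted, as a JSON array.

FIRST iteration:
iter 1:
  A via A→b b: +{b}
  B via B→a: +{a}
  C via C→b S: +{b}
  S via S→a A: +{a}
  S via S→b: +{b}
  S via S→c B: +{c}
  FIRST(S)={a,b,c}  FIRST(A)={b}  FIRST(B)={a}  FIRST(C)={b}
iter 2:
  A via A→S: +{a,c}
  C via C→S c: +{a,c}
  FIRST(S)={a,b,c}  FIRST(A)={a,b,c}  FIRST(B)={a}  FIRST(C)={a,b,c}
iter 3: — fixpoint
  FIRST(S)={a,b,c}  FIRST(A)={a,b,c}  FIRST(B)={a}  FIRST(C)={a,b,c}

FIRST(C) = ["a", "b", "c"]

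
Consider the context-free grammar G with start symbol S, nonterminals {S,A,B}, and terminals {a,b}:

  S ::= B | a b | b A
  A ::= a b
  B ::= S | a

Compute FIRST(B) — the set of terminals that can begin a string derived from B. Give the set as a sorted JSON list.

FIRST iteration:
round 1:
  A via A→a b: +{a}
  B via B→a: +{a}
  S via S→B: +{a}
  S via S→b A: +{b}
  FIRST[S]={a,b}  FIRST[A]={a}  FIRST[B]={a}
round 2:
  B via B→S: +{b}
  FIRST[S]={a,b}  FIRST[A]={a}  FIRST[B]={a,b}
round 3: done
  FIRST[S]={a,b}  FIRST[A]={a}  FIRST[B]={a,b}

FIRST(B) = ["a", "b"]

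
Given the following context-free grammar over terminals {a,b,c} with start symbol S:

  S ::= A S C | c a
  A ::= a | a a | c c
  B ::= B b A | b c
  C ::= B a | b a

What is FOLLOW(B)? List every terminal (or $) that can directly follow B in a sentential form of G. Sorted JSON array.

FIRST iteration:
round 1:
  A via A→a: +{a}
  A via A→c c: +{c}
  B via B→b c: +{b}
  C via C→B a: +{b}
  S via S→A S C: +{a,c}
  S: {a,c}  A: {a,c}  B: {b}  C: {b}
round 2: — fixpoint
  S: {a,c}  A: {a,c}  B: {b}  C: {b}

FOLLOW iteration:
FOLLOW(S) := {$}
iter 1:
  B→B b A: FOLLOW(B) ⊇ FIRST(b) = {b}; new: +{b}
  B→B b A: FOLLOW(A) ⊇ FOLLOW(B) ⊇ {b}; new: +{b}
  C→B a: FOLLOW(B) ⊇ FIRST(a) = {a}; new: +{a}
  S→A S C: FOLLOW(A) ⊇ FIRST(S) = {a,c}; new: +{a,c}
  S→A S C: FOLLOW(S) ⊇ FIRST(C) = {b}; new: +{b}
  S→A S C: FOLLOW(C) ⊇ FOLLOW(S) ⊇ {$,b}; new: +{$,b}
  FOLLOW(S)={$,b}  FOLLOW(A)={a,b,c}  FOLLOW(B)={a,b}  FOLLOW(C)={$,b}
iter 2: (no change)
  FOLLOW(S)={$,b}  FOLLOW(A)={a,b,c}  FOLLOW(B)={a,b}  FOLLOW(C)={$,b}

FOLLOW(B) = ["a", "b"]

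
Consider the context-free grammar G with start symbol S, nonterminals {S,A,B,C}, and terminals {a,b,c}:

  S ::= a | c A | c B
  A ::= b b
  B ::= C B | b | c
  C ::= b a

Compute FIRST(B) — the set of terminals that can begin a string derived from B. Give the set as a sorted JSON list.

FIRST sets, iterate to fixpoint:
iter 1:
  A via A→b b: +{b}
  B via B→b: +{b}
  B via B→c: +{c}
  C via C→b a: +{b}
  S via S→a: +{a}
  S via S→c A: +{c}
  S: {a,c}  A: {b}  B: {b,c}  C: {b}
iter 2: done
  S: {a,c}  A: {b}  B: {b,c}  C: {b}

FIRST(B) = ["b", "c"]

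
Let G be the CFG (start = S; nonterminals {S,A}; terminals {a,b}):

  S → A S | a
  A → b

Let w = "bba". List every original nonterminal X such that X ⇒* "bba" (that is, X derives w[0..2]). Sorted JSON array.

Convert to CNF:
  S -> A S | a
  A -> b

Fill CYK table bottom-up — only the sub-triangle for w[0..2]:
  [0..0]={A}  "b"
  [1..1]={A}  "b"
  [2..2]={S}  "a"
  [0..1]=∅  "bb"
  [1..2]={S}  "ba"
  [0..2]={S}  "bba"

Original NTs in T[0,2] deriving "bba": ["S"]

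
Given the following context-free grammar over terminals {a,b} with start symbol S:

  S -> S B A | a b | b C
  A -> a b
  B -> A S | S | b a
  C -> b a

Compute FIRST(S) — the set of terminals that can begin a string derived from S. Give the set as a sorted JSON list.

FIRST iteration:
pass 1:
  A via A→a b: +{a}
  B via B→A S: +{a}
  B via B→b a: +{b}
  C via C→b a: +{b}
  S via S→a b: +{a}
  S via S→b C: +{b}
  S: {a,b}  A: {a}  B: {a,b}  C: {b}
pass 2: (no change)
  S: {a,b}  A: {a}  B: {a,b}  C: {b}

FIRST(S) = ["a", "b"]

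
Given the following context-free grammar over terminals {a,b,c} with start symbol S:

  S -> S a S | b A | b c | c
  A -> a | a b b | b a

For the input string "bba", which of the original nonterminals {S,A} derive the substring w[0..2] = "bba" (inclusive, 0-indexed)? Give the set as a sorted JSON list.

CNF form of G:
  S -> S X4 | T1 A | T1 T2 | c
  A -> T0 X3 | T1 T0 | a
  T0 -> a
  T1 -> b
  T2 -> c
  X3 -> T1 T1
  X4 -> T0 S

CYK fill — only the sub-triangle for w[0..2]:
  cell(0,0) b: {T1}  orig:{}
  cell(1,1) b: {T1}  orig:{}
  cell(2,2) a: {A,T0}  orig:{A}
  cell(0,1) bb: {X3}  orig:{}
  cell(1,2) ba: {A,S}
  cell(0,2) bba: {S}

Original NTs in T[0,2] deriving "bba": ["S"]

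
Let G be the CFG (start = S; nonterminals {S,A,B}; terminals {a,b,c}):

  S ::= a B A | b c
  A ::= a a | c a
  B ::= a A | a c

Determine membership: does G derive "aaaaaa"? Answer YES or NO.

Convert to CNF:
  S -> T0 X3 | T2 T1
  A -> T0 T0 | T1 T0
  B -> T0 A | T0 T1
  T0 -> a
  T1 -> c
  T2 -> b
  X3 -> B A

CYK fill:
  T[0,0] 'a' = {T0}  orig:{}
  T[1,1] 'a' = {T0}  orig:{}
  T[2,2] 'a' = {T0}  orig:{}
  T[3,3] 'a' = {T0}  orig:{}
  T[4,4] 'a' = {T0}  orig:{}
  T[5,5] 'a' = {T0}  orig:{}
  T[0,1] 'aa' = {A}
  T[1,2] 'aa' = {A}
  T[2,3] 'aa' = {A}
  T[3,4] 'aa' = {A}
  T[4,5] 'aa' = {A}
  T[0,2] 'aaa' = {B}
  T[1,3] 'aaa' = {B}
  T[2,4] 'aaa' = {B}
  T[3,5] 'aaa' = {B}
  T[0,3] 'aaaa' = ∅
  T[1,4] 'aaaa' = ∅
  T[2,5] 'aaaa' = ∅
  T[0,4] 'aaaaa' = {X3}  orig:{}
  T[1,5] 'aaaaa' = {X3}  orig:{}
  T[0,5] 'aaaaaa' = {S}

S ∈ T[0,5] ⇒ YES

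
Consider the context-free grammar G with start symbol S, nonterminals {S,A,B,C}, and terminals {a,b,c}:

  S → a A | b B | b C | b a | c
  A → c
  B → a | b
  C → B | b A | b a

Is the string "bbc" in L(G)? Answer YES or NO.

Convert to CNF:
  S -> T0 B | T0 C | T0 T1 | T1 A | c
  A -> c
  B -> a | b
  C -> T0 A | T0 T1 | a | b
  T0 -> b
  T1 -> a

Fill CYK table bottom-up:
  [0..0]={B,C,T0}  "b"  orig:{B,C}
  [1..1]={B,C,T0}  "b"  orig:{B,C}
  [2..2]={A,S}  "c"
  [0..1]={S}  "bb"
  [1..2]={C}  "bc"
  [0..2]={S}  "bbc"

S ∈ T[0,2] ⇒ YES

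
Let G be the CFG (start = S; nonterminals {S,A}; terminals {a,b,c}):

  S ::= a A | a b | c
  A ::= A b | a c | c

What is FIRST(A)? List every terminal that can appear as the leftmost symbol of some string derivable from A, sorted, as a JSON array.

FIRST iteration:
[1]
  A via A→a c: +{a}
  A via A→c: +{c}
  S via S→a A: +{a}
  S via S→c: +{c}
  FIRST[S]={a,c}  FIRST[A]={a,c}
[2] (stable)
  FIRST[S]={a,c}  FIRST[A]={a,c}

FIRST(A) = ["a", "c"]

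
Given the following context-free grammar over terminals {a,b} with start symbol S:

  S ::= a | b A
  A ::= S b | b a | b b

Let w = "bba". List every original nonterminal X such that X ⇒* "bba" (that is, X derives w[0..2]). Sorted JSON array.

Convert to CNF:
  S -> T0 A | a
  A -> S T0 | T0 T0 | T0 T1
  T0 -> b
  T1 -> a

CYK fill, restricted to cells inside w[0..2]:
  T[0,0] 'b' = {T0}  orig:{}
  T[1,1] 'b' = {T0}  orig:{}
  T[2,2] 'a' = {S,T1}  orig:{S}
  T[0,1] 'bb' = {A}
  T[1,2] 'ba' = {A}
  T[0,2] 'bba' = {S}

Original NTs in T[0,2] deriving "bba": ["S"]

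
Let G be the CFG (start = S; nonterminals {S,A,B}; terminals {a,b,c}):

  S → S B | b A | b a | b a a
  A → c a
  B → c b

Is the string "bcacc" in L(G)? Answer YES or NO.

CNF form of G:
  S -> S B | T2 A | T2 T1 | T2 X3
  A -> T0 T1
  B -> T0 T2
  T0 -> c
  T1 -> a
  T2 -> b
  X3 -> T1 T1

Fill CYK table bottom-up:
  cell(0,0) b: {T2}  orig:{}
  cell(1,1) c: {T0}  orig:{}
  cell(2,2) a: {T1}  orig:{}
  cell(3,3) c: {T0}  orig:{}
  cell(4,4) c: {T0}  orig:{}
  cell(0,1) bc: ∅
  cell(1,2) ca: {A}
  cell(2,3) ac: ∅
  cell(3,4) cc: ∅
  cell(0,2) bca: {S}
  cell(1,3) cac: ∅
  cell(2,4) acc: ∅
  cell(0,3) bcac: ∅
  cell(1,4) cacc: ∅
  cell(0,4) bcacc: ∅

S ∉ T[0,4] ⇒ NO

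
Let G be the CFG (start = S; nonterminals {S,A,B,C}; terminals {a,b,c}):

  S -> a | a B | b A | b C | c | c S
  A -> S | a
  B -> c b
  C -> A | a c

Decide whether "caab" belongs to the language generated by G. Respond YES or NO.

Convert to CNF:
  S -> T0 B | T1 A | T1 C | T2 S | a | c
  A -> T0 B | T1 A | T1 C | T2 S | a | c
  B -> T2 T1
  C -> T0 B | T0 T2 | T1 A | T1 C | T2 S | a | c
  T0 -> a
  T1 -> b
  T2 -> c

CYK table (by increasing span):
  [0..0]={A,C,S,T2}  "c"  orig:{A,C,S}
  [1..1]={A,C,S,T0}  "a"  orig:{A,C,S}
  [2..2]={A,C,S,T0}  "a"  orig:{A,C,S}
  [3..3]={T1}  "b"  orig:{}
  [0..1]={A,C,S}  "ca"
  [1..2]=∅  "aa"
  [2..3]=∅  "ab"
  [0..2]=∅  "caa"
  [1..3]=∅  "aab"
  [0..3]=∅  "caab"

S ∉ T[0,3] ⇒ NO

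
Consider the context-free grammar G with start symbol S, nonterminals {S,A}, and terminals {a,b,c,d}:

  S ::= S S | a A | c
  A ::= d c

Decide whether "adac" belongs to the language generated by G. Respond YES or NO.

Convert to CNF:
  S -> S S | T2 A | c
  A -> T0 T1
  T0 -> d
  T1 -> c
  T2 -> a

CYK fill:
  cell(0,0) a: {T2}  orig:{}
  cell(1,1) d: {T0}  orig:{}
  cell(2,2) a: {T2}  orig:{}
  cell(3,3) c: {S,T1}  orig:{S}
  cell(0,1) ad: ∅
  cell(1,2) da: ∅
  cell(2,3) ac: ∅
  cell(0,2) ada: ∅
  cell(1,3) dac: ∅
  cell(0,3) adac: ∅

S ∉ T[0,3] ⇒ NO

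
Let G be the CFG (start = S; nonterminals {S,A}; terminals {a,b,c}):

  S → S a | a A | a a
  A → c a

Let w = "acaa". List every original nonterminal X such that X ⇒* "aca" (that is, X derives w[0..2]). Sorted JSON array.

Convert to CNF:
  S -> S T1 | T1 A | T1 T1
  A -> T0 T1
  T0 -> c
  T1 -> a

CYK table (by increasing span), restricted to cells inside w[0..2]:
  [0..0]={T1}  "a"  orig:{}
  [1..1]={T0}  "c"  orig:{}
  [2..2]={T1}  "a"  orig:{}
  [0..1]=∅  "ac"
  [1..2]={A}  "ca"
  [0..2]={S}  "aca"

Original NTs in T[0,2] deriving "aca": ["S"]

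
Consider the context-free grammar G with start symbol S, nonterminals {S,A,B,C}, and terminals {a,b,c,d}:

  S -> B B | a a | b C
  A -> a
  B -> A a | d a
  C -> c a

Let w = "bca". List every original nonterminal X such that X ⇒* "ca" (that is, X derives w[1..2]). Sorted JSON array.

CNF form of G:
  S -> B B | T0 T0 | T3 C
  A -> a
  B -> A T0 | T1 T0
  C -> T2 T0
  T0 -> a
  T1 -> d
  T2 -> c
  T3 -> b

CYK table (by increasing span) — only the sub-triangle for w[1..2]:
  [1..1]={T2}  "c"  orig:{}
  [2..2]={A,T0}  "a"  orig:{A}
  [1..2]={C}  "ca"

Original NTs in T[1,2] deriving "ca": ["C"]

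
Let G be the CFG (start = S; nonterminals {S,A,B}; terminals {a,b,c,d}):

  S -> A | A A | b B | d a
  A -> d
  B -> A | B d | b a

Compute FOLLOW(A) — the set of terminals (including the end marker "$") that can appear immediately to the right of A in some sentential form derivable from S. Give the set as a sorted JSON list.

FIRST iteration:
iter 1:
  A via A→d: +{d}
  B via B→A: +{d}
  B via B→b a: +{b}
  S via S→A: +{d}
  S via S→b B: +{b}
  FIRST[S]={b,d}  FIRST[A]={d}  FIRST[B]={b,d}
iter 2: (stable)
  FIRST[S]={b,d}  FIRST[A]={d}  FIRST[B]={b,d}

FOLLOW iteration:
seed FOLLOW(S) with $
pass 1:
  B→B d: FOLLOW(B) ⊇ FIRST(d) = {d}; new: +{d}
  S→A: FOLLOW(A) ⊇ FOLLOW(S) ⊇ {$}; new: +{$}
  S→A A: FOLLOW(A) ⊇ FIRST(A) = {d}; new: +{d}
  S→b B: FOLLOW(B) ⊇ FOLLOW(S) ⊇ {$}; new: +{$}
  FOLLOW[S]={$}  FOLLOW[A]={$,d}  FOLLOW[B]={$,d}
pass 2: — fixpoint
  FOLLOW[S]={$}  FOLLOW[A]={$,d}  FOLLOW[B]={$,d}

FOLLOW(A) = ["$", "d"]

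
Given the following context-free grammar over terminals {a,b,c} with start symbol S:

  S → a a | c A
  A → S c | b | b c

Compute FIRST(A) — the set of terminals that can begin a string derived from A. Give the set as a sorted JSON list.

FIRST sets, iterate to fixpoint:
round 1:
  A via A→b: +{b}
  S via S→a a: +{a}
  S via S→c A: +{c}
  S: {a,c}  A: {b}
round 2:
  A via A→S c: +{a,c}
  S: {a,c}  A: {a,b,c}
round 3: — fixpoint
  S: {a,c}  A: {a,b,c}

FIRST(A) = ["a", "b", "c"]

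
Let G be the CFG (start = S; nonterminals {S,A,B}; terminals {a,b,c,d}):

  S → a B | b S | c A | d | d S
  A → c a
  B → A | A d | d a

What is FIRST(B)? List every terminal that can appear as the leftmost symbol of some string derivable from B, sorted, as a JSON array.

FIRST sets, iterate to fixpoint:
pass 1:
  A via A→c a: +{c}
  B via B→A: +{c}
  B via B→d a: +{d}
  S via S→a B: +{a}
  S via S→b S: +{b}
  S via S→c A: +{c}
  S via S→d: +{d}
  FIRST[S]={a,b,c,d}  FIRST[A]={c}  FIRST[B]={c,d}
pass 2: done
  FIRST[S]={a,b,c,d}  FIRST[A]={c}  FIRST[B]={c,d}

FIRST(B) = ["c", "d"]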